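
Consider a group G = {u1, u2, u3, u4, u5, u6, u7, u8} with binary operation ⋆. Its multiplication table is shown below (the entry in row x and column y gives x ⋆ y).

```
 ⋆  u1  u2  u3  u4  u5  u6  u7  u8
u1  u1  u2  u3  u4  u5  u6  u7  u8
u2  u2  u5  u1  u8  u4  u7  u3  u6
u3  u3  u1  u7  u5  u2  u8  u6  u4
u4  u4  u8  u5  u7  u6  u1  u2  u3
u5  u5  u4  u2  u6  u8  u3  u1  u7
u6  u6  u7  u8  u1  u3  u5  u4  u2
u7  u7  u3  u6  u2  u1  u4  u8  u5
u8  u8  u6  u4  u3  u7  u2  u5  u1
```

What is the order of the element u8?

2

The identity element is u1 (its row matches the header).
u8^1 = u8
u8^2 = u8 ⋆ u8 = u1
The first power of u8 equal to the identity is u8^2, so ord(u8) = 2.
(Structurally, G here is isomorphic to the cyclic group Z_8.)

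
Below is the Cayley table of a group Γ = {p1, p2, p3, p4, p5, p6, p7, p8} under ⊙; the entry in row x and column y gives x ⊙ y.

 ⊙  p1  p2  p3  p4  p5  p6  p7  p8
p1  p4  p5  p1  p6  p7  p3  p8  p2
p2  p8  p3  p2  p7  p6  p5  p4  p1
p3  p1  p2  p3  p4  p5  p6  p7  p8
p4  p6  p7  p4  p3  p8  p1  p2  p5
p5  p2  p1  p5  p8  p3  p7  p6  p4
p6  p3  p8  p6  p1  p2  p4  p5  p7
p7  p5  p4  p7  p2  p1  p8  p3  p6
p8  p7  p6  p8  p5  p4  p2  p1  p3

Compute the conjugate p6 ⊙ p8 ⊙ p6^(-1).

p5

The identity is p3. In row p6, the entry p3 sits in column p1, so p6^(-1) = p1.
p6 ⊙ p8 = p7
p7 ⊙ p1 = p5
(Structurally, Γ here is isomorphic to the dihedral group D_4.)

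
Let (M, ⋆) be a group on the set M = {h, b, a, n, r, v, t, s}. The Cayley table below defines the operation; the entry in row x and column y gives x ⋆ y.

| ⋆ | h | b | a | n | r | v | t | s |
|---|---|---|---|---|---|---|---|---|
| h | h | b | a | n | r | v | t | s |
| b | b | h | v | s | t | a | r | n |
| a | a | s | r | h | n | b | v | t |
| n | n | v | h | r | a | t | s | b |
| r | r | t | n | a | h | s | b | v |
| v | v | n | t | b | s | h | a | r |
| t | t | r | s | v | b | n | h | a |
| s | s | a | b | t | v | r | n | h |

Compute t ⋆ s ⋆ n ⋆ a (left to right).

t ⋆ s = a
a ⋆ n = h
h ⋆ a = a

a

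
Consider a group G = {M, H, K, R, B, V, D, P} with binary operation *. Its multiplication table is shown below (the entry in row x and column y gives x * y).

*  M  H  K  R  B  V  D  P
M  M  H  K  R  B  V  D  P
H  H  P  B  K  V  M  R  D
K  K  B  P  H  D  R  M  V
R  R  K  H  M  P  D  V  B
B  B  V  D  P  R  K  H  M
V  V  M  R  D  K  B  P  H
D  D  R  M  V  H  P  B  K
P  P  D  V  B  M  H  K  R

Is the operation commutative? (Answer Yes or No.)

Check whether the table is symmetric across its main diagonal.
Every entry (row x, col y) equals the entry (row y, col x), so G is abelian.

Yes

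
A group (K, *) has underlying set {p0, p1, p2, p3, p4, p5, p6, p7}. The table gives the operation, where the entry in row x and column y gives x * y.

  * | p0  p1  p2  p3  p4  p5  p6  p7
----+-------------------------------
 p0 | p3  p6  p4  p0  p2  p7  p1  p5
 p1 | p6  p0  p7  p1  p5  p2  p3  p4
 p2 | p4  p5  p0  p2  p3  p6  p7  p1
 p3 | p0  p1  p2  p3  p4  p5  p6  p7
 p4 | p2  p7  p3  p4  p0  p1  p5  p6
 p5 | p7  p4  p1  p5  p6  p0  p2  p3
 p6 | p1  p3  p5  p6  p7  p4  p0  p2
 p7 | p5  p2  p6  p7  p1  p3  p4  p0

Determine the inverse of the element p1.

First locate the identity: row p3 matches the header, so p3 is the identity.
Scan row p1 for p3: p1 * p6 = p3. Hence p1^(-1) = p6.

p6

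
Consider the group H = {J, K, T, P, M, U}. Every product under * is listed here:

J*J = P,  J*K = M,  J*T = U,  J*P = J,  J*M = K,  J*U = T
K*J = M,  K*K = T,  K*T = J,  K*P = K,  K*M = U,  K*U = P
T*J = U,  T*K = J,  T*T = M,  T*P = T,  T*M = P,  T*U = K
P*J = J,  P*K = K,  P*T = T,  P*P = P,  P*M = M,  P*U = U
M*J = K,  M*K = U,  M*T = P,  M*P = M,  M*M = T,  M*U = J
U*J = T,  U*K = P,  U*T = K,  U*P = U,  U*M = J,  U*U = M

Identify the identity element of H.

The identity e satisfies e*x = x for all x, so its row in the table reproduces the column headers.
Row P reads: J, K, T, P, M, U — exactly the header order. So P is the identity.

P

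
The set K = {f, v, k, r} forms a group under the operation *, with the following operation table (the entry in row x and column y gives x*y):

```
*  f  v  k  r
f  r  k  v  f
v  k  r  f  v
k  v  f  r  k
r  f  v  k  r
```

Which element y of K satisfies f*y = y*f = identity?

First locate the identity: row r matches the header, so r is the identity.
Scan row f for r: f*f = r. Hence f^(-1) = f.

f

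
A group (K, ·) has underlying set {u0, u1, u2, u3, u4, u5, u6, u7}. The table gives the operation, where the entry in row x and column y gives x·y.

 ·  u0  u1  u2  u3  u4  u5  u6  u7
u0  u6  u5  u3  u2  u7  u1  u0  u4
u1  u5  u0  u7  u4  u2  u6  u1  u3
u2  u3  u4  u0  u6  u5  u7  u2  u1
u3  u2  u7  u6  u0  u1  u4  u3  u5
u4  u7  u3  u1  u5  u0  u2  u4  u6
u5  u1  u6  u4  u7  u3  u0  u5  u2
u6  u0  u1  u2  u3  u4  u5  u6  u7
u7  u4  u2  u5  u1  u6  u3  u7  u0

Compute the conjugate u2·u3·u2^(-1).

u3

The identity is u6. In row u2, the entry u6 sits in column u3, so u2^(-1) = u3.
u2·u3 = u6
u6·u3 = u3
(Structurally, K here is isomorphic to the quaternion group Q_8.)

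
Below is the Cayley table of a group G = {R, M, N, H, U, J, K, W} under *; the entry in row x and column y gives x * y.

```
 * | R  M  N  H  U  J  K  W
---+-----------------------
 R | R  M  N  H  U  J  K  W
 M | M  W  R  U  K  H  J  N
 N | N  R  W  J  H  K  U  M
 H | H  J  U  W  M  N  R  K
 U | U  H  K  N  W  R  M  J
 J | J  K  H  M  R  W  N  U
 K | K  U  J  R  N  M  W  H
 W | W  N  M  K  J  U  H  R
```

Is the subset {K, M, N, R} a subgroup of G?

No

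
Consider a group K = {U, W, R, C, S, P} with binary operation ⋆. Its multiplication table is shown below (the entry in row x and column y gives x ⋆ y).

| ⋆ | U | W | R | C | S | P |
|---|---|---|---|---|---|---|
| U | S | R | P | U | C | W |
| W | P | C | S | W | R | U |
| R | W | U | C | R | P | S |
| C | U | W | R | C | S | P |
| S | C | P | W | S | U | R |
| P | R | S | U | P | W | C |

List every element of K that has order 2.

Identity is C. Compute the order of each non-identity element by repeated multiplication:
  U: U → S → C  (order 3)
  W: W → C  (order 2)
  R: R → C  (order 2)
  S: S → U → C  (order 3)
  P: P → C  (order 2)
Elements of order 2: {P, R, W}.

{P, R, W}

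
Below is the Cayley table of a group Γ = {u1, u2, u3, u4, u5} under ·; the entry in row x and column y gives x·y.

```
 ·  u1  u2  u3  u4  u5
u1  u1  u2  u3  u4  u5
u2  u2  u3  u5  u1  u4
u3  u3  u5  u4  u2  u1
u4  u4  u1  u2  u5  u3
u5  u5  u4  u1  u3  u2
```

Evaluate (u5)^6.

u5

u5^1 = u5
u5^2 = u5·u5 = u2
u5^3 = u2·u5 = u4
u5^4 = u4·u5 = u3
u5^5 = u3·u5 = u1
u5^6 = u1·u5 = u5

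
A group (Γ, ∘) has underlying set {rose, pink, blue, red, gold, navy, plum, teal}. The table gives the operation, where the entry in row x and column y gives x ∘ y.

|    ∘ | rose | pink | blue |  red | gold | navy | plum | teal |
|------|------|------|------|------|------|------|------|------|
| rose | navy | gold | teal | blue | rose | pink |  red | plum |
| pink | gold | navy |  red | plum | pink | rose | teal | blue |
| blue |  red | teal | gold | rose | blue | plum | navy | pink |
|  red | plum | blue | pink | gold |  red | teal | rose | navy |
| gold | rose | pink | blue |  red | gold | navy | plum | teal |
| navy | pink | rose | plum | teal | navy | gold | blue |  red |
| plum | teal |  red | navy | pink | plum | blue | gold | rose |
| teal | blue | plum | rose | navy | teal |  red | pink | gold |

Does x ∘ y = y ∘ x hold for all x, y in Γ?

No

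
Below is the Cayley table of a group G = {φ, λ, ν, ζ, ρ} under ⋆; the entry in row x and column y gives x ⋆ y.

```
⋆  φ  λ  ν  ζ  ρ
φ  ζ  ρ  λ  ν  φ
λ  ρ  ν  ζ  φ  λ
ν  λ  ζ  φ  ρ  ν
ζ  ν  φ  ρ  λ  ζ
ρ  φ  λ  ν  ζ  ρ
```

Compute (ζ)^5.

ρ

ζ^1 = ζ
ζ^2 = ζ ⋆ ζ = λ
ζ^3 = λ ⋆ ζ = φ
ζ^4 = φ ⋆ ζ = ν
ζ^5 = ν ⋆ ζ = ρ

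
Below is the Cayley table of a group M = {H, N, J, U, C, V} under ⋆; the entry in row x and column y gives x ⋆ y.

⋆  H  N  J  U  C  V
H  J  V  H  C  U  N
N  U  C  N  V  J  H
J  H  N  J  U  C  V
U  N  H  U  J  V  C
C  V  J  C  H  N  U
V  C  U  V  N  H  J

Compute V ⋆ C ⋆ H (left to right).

J

V ⋆ C = H
H ⋆ H = J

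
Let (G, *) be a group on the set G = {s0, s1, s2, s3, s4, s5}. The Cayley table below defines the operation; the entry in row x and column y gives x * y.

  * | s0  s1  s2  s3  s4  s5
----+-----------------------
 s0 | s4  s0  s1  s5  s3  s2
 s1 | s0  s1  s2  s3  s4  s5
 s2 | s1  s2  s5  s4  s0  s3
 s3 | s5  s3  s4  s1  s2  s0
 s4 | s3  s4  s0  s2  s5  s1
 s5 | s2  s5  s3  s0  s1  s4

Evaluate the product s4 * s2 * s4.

s4 * s2 = s0
s0 * s4 = s3

s3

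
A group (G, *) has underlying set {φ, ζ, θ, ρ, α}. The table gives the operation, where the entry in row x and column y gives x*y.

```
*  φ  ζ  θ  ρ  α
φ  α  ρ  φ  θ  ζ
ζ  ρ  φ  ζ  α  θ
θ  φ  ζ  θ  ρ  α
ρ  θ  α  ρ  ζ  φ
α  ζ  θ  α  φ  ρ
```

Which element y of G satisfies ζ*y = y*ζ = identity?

α

First locate the identity: row θ matches the header, so θ is the identity.
Scan row ζ for θ: ζ*α = θ. Hence ζ^(-1) = α.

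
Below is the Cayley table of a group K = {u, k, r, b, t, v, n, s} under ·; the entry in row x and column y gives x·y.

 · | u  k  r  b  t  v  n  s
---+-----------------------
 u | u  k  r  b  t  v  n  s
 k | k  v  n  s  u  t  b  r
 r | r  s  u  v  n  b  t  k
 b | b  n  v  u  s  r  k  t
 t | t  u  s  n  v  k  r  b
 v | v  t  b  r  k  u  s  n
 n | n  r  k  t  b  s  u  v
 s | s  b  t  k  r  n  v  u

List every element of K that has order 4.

{k, t}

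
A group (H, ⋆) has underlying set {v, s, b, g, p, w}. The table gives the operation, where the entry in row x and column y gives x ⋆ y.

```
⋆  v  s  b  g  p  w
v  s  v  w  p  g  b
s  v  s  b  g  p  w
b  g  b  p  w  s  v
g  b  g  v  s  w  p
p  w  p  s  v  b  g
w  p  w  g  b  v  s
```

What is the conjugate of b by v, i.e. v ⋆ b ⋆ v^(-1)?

The identity is s. In row v, the entry s sits in column v, so v^(-1) = v.
v ⋆ b = w
w ⋆ v = p

p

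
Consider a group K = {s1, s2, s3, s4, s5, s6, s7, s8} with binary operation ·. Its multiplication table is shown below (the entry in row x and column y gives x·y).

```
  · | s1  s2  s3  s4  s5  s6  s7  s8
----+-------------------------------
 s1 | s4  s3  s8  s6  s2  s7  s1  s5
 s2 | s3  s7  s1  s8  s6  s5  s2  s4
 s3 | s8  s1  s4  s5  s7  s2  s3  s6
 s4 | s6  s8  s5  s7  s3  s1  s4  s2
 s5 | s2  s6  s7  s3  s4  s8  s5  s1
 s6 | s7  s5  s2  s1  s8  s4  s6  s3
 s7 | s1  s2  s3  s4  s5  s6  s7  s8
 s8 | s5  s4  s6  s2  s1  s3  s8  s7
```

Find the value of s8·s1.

Read row s8, column s1: s8·s1 = s5.

s5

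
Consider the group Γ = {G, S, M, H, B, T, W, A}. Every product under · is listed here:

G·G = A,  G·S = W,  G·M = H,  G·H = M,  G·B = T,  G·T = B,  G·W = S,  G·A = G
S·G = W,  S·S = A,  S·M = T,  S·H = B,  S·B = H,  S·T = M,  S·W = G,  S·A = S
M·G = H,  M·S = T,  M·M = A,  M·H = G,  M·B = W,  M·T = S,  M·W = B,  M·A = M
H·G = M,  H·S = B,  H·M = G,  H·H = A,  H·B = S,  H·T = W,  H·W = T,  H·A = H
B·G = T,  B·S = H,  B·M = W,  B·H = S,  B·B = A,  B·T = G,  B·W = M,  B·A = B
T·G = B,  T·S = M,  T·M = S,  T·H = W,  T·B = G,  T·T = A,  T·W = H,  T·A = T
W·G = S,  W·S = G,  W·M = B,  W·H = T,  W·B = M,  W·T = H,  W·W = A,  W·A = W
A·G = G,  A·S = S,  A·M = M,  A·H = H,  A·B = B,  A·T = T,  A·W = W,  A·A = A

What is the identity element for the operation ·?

The identity e satisfies e·x = x for all x, so its row in the table reproduces the column headers.
Row A reads: G, S, M, H, B, T, W, A — exactly the header order. So A is the identity.
(Structurally, Γ here is isomorphic to the elementary abelian group (Z_2)^3.)

A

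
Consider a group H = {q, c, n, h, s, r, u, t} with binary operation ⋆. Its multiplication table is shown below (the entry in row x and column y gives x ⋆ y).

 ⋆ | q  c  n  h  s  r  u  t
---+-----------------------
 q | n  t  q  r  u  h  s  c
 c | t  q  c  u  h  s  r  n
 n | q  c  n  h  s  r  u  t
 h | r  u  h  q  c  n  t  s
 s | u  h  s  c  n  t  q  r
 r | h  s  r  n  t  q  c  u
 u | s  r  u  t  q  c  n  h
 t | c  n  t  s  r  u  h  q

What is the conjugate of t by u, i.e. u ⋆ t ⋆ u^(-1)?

The identity is n. In row u, the entry n sits in column u, so u^(-1) = u.
u ⋆ t = h
h ⋆ u = t

t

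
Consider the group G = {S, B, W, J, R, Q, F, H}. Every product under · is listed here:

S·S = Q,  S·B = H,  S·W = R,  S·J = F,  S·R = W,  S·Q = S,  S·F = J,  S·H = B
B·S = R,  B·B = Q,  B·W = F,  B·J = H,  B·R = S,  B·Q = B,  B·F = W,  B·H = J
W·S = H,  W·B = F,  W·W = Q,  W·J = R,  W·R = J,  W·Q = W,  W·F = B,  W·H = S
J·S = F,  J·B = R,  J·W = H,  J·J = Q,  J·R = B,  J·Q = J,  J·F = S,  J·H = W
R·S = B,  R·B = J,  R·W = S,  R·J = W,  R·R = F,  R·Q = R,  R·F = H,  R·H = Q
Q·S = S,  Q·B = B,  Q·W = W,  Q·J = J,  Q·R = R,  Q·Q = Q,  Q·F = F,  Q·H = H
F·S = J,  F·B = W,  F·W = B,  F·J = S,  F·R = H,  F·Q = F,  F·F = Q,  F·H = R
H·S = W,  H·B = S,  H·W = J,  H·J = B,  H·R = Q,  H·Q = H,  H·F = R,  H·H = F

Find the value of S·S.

Read row S, column S: S·S = Q.

Q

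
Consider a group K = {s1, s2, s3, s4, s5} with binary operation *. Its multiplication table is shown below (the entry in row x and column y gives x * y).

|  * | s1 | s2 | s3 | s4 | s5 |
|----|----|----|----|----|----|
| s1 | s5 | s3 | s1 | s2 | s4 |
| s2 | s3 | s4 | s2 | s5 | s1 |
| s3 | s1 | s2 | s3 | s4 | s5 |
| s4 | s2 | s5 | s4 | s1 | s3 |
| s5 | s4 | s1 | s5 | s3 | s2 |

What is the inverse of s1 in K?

s2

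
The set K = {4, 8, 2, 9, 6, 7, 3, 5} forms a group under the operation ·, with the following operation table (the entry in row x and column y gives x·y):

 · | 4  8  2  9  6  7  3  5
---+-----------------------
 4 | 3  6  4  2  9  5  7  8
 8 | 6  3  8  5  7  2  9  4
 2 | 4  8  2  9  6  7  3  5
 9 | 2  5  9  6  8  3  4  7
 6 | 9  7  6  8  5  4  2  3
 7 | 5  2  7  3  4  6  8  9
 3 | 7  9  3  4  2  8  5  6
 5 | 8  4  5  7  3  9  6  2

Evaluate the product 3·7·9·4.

8

3·7 = 8
8·9 = 5
5·4 = 8
(Structurally, K here is isomorphic to the cyclic group Z_8.)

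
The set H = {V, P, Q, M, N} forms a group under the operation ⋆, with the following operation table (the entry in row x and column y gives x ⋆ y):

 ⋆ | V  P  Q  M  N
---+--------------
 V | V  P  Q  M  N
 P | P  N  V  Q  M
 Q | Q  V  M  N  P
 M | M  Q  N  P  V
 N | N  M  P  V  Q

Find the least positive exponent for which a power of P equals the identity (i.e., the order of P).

The identity element is V (its row matches the header).
P^1 = P
P^2 = P ⋆ P = N
P^3 = N ⋆ P = M
P^4 = M ⋆ P = Q
P^5 = Q ⋆ P = V
The first power of P equal to the identity is P^5, so ord(P) = 5.
(Structurally, H here is isomorphic to the cyclic group Z_5.)

5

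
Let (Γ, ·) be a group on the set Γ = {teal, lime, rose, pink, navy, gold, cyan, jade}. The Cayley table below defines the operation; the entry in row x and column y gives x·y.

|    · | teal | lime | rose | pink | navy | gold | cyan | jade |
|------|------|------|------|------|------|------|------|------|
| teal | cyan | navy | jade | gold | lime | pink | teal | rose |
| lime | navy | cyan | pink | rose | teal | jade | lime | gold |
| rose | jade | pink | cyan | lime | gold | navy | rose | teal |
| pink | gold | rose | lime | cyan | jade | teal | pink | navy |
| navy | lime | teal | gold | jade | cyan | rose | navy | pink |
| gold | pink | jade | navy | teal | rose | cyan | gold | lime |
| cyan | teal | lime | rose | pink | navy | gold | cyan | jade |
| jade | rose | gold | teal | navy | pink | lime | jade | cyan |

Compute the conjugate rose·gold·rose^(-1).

The identity is cyan. In row rose, the entry cyan sits in column rose, so rose^(-1) = rose.
rose·gold = navy
navy·rose = gold

gold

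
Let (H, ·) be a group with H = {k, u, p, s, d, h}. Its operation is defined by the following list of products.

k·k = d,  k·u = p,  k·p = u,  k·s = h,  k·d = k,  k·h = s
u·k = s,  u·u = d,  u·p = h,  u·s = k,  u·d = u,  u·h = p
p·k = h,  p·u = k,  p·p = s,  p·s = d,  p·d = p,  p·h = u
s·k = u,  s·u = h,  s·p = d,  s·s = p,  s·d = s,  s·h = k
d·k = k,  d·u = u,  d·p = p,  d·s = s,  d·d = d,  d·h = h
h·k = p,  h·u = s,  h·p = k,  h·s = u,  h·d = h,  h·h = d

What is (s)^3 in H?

d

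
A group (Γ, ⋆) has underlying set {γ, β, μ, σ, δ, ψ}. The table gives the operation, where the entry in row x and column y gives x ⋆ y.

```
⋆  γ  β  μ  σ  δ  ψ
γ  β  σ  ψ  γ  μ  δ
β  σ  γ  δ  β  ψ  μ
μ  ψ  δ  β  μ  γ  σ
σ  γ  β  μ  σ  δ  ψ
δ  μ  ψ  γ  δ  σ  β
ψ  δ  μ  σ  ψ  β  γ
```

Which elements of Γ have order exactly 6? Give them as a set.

{μ, ψ}

Identity is σ. Compute the order of each non-identity element by repeated multiplication:
  γ: γ → β → σ  (order 3)
  β: β → γ → σ  (order 3)
  μ: μ → β → δ → γ → ψ → σ  (order 6)
  δ: δ → σ  (order 2)
  ψ: ψ → γ → δ → β → μ → σ  (order 6)
Elements of order 6: {μ, ψ}.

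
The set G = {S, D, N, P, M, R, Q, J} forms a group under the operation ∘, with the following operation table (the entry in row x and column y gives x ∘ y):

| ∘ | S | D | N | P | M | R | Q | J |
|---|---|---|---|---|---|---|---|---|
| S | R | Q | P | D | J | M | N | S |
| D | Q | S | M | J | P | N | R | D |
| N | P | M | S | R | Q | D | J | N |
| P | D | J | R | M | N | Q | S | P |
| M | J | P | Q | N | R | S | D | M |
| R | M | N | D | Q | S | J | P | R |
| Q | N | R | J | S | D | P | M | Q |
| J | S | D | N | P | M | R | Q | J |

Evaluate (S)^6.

R

S^1 = S
S^2 = S ∘ S = R
S^3 = R ∘ S = M
S^4 = M ∘ S = J
S^5 = J ∘ S = S
S^6 = S ∘ S = R
(Structurally, G here is isomorphic to the cyclic group Z_8.)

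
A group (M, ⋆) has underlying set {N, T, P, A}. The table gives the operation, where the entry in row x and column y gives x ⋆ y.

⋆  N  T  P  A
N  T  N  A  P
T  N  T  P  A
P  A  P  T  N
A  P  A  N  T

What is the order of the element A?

The identity element is T (its row matches the header).
A^1 = A
A^2 = A ⋆ A = T
The first power of A equal to the identity is A^2, so ord(A) = 2.

2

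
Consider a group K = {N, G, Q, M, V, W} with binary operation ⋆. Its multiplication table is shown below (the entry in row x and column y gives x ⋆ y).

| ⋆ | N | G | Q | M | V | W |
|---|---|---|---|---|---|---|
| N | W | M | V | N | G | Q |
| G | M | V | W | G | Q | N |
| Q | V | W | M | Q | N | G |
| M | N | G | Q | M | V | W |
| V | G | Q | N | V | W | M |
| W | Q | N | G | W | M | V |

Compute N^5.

N^1 = N
N^2 = N ⋆ N = W
N^3 = W ⋆ N = Q
N^4 = Q ⋆ N = V
N^5 = V ⋆ N = G

G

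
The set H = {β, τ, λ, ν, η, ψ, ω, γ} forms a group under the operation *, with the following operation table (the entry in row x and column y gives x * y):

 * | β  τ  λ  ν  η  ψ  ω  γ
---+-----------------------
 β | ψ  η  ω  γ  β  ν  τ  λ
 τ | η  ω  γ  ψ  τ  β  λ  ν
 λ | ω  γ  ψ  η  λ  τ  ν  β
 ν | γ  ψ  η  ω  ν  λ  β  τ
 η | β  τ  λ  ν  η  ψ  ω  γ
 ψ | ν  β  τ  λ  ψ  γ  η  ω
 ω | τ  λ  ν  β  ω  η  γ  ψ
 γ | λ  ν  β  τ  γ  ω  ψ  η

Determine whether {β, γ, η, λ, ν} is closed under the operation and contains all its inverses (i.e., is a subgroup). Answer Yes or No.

ν * ν = ω, which is not in {β, γ, η, λ, ν}.
The subset is not closed under *, so it is not a subgroup.
(Structurally, H here is isomorphic to the cyclic group Z_8.)

No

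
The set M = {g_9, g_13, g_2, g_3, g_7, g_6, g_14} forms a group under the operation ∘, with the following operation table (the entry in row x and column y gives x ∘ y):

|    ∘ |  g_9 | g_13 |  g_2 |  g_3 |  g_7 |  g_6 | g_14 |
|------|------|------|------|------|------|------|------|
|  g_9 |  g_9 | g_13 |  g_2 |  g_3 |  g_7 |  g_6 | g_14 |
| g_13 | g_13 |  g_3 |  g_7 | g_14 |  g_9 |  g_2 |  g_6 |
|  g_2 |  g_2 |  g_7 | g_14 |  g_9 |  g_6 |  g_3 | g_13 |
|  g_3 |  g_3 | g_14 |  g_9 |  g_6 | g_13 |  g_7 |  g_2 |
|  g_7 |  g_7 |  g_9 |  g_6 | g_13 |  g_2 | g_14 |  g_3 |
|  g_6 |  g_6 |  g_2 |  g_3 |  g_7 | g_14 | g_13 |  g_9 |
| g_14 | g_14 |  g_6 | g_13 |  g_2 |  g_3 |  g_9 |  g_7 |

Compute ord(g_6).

The identity element is g_9 (its row matches the header).
g_6^1 = g_6
g_6^2 = g_6 ∘ g_6 = g_13
g_6^3 = g_13 ∘ g_6 = g_2
g_6^4 = g_2 ∘ g_6 = g_3
g_6^5 = g_3 ∘ g_6 = g_7
g_6^6 = g_7 ∘ g_6 = g_14
g_6^7 = g_14 ∘ g_6 = g_9
The first power of g_6 equal to the identity is g_6^7, so ord(g_6) = 7.

7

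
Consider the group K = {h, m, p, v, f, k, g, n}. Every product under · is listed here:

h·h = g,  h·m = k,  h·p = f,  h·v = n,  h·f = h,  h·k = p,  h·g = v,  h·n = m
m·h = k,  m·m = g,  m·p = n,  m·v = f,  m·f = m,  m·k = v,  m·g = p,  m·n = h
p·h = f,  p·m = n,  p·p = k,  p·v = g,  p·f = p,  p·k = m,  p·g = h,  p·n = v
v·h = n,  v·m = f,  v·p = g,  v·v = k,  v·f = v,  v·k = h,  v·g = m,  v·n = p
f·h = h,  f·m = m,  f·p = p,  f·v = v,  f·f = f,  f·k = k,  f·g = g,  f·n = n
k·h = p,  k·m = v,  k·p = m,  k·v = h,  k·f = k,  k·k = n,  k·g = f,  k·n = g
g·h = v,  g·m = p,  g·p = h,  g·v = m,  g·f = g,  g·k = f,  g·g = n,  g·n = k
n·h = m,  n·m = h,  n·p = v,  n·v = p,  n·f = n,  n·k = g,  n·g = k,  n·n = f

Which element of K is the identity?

The identity e satisfies e·x = x for all x, so its row in the table reproduces the column headers.
Row f reads: h, m, p, v, f, k, g, n — exactly the header order. So f is the identity.

f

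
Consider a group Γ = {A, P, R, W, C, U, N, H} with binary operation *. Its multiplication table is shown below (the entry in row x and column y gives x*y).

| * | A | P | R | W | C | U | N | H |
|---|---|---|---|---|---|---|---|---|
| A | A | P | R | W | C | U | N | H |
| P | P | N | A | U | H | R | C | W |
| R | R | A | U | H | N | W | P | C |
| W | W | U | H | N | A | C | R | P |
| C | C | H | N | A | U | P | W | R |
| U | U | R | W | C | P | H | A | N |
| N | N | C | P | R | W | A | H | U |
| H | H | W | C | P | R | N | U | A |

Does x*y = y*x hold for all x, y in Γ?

Check whether the table is symmetric across its main diagonal.
Every entry (row x, col y) equals the entry (row y, col x), so Γ is abelian.

Yes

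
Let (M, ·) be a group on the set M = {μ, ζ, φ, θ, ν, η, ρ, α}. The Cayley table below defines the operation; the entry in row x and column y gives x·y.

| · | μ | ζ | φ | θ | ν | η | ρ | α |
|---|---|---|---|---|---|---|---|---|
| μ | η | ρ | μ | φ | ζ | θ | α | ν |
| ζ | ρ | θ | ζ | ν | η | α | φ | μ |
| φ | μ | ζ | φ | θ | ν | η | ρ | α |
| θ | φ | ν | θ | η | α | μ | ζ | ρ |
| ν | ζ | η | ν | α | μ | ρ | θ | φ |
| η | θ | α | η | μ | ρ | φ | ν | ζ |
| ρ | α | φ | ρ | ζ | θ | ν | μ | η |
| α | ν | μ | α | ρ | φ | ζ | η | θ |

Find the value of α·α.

θ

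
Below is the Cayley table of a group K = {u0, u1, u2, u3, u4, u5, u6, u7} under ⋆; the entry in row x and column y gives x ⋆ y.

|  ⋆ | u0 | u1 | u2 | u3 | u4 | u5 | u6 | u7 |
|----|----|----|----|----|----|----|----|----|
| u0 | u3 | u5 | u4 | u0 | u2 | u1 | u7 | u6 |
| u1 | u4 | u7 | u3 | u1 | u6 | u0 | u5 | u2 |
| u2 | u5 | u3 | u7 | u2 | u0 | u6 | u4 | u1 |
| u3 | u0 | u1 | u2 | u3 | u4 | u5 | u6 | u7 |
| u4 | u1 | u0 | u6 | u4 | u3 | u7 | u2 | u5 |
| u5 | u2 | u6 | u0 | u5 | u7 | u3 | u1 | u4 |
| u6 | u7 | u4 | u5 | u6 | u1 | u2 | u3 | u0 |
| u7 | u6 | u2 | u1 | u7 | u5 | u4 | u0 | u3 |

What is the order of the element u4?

The identity element is u3 (its row matches the header).
u4^1 = u4
u4^2 = u4 ⋆ u4 = u3
The first power of u4 equal to the identity is u4^2, so ord(u4) = 2.

2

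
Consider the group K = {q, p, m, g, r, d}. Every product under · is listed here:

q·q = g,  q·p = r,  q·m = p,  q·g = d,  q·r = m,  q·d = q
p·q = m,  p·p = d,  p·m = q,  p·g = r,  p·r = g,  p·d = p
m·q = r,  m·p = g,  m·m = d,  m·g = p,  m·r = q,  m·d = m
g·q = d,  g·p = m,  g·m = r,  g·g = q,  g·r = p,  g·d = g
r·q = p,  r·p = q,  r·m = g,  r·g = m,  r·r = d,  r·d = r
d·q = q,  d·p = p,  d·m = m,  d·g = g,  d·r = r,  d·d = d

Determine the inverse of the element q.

First locate the identity: row d matches the header, so d is the identity.
Scan row q for d: q·g = d. Hence q^(-1) = g.

g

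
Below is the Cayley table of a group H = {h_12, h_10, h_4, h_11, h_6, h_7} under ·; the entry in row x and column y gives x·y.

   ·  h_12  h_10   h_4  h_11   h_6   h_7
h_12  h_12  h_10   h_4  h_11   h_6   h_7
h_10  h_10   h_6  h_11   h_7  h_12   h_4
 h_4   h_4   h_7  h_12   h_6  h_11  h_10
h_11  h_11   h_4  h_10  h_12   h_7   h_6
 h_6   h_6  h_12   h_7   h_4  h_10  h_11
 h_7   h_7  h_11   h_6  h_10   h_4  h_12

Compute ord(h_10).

The identity element is h_12 (its row matches the header).
h_10^1 = h_10
h_10^2 = h_10·h_10 = h_6
h_10^3 = h_6·h_10 = h_12
The first power of h_10 equal to the identity is h_10^3, so ord(h_10) = 3.

3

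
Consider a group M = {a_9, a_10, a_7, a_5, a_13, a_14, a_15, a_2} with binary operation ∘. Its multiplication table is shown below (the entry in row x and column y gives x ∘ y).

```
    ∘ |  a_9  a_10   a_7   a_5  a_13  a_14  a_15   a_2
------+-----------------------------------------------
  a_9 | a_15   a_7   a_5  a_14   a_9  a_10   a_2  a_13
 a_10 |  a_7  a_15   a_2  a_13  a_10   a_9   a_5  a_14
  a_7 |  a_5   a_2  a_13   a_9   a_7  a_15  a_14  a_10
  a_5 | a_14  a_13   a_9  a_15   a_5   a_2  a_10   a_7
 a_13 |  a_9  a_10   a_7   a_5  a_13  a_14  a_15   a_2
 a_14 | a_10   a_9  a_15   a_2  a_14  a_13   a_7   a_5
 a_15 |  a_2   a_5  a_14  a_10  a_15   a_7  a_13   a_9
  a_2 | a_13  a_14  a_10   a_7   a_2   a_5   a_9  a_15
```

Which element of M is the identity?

a_13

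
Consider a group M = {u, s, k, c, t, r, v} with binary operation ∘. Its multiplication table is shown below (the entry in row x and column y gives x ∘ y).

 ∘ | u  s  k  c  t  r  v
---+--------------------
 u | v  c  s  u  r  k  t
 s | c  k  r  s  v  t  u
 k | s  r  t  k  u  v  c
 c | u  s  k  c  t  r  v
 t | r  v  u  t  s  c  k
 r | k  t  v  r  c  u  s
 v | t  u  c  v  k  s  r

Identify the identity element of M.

c

The identity e satisfies e ∘ x = x for all x, so its row in the table reproduces the column headers.
Row c reads: u, s, k, c, t, r, v — exactly the header order. So c is the identity.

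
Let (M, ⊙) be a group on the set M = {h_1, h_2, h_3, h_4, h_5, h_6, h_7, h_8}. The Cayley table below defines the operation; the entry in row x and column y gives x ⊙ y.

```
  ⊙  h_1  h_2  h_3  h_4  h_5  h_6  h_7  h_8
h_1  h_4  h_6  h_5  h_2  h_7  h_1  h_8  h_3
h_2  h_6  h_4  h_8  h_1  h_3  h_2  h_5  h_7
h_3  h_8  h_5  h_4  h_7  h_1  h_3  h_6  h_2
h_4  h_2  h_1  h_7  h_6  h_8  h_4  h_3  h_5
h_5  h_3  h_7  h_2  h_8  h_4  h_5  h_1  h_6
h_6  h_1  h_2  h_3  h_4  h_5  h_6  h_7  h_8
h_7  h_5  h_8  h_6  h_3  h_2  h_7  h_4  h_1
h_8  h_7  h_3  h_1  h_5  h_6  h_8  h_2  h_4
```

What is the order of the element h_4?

2

The identity element is h_6 (its row matches the header).
h_4^1 = h_4
h_4^2 = h_4 ⊙ h_4 = h_6
The first power of h_4 equal to the identity is h_4^2, so ord(h_4) = 2.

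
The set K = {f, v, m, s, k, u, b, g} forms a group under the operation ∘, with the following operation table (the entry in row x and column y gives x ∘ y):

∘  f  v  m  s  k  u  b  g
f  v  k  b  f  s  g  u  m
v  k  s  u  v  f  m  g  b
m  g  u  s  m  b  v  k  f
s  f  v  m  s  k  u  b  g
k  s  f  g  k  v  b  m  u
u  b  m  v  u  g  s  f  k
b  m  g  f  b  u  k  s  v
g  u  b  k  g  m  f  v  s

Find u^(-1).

First locate the identity: row s matches the header, so s is the identity.
Scan row u for s: u ∘ u = s. Hence u^(-1) = u.

u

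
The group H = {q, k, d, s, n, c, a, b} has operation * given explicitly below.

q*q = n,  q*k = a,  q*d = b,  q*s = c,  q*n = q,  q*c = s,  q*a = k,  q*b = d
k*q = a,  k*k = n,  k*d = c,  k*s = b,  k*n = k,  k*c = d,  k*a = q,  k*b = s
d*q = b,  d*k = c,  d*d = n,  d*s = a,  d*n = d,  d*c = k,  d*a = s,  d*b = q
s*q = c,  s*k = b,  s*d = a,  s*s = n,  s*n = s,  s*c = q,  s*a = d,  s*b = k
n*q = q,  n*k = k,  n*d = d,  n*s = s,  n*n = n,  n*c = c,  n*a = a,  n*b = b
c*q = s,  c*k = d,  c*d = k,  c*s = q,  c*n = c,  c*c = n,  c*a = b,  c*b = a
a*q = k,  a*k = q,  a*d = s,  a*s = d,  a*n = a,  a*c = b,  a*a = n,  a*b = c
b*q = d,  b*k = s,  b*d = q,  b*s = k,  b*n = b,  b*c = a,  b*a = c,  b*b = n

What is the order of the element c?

2

The identity element is n (its row matches the header).
c^1 = c
c^2 = c*c = n
The first power of c equal to the identity is c^2, so ord(c) = 2.
(Structurally, H here is isomorphic to the elementary abelian group (Z_2)^3.)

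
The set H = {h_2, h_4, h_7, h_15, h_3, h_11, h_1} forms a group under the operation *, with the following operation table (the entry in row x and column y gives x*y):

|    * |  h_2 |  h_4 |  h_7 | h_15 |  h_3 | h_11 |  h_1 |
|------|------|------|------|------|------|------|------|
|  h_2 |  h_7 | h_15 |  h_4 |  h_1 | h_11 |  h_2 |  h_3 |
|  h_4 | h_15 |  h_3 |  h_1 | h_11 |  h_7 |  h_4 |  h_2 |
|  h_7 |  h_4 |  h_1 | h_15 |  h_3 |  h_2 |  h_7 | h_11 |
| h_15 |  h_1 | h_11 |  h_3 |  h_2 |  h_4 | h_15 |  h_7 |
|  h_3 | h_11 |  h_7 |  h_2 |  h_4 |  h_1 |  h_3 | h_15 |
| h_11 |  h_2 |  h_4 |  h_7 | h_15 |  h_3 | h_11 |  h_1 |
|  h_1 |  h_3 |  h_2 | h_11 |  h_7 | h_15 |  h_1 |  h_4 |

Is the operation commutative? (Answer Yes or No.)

Yes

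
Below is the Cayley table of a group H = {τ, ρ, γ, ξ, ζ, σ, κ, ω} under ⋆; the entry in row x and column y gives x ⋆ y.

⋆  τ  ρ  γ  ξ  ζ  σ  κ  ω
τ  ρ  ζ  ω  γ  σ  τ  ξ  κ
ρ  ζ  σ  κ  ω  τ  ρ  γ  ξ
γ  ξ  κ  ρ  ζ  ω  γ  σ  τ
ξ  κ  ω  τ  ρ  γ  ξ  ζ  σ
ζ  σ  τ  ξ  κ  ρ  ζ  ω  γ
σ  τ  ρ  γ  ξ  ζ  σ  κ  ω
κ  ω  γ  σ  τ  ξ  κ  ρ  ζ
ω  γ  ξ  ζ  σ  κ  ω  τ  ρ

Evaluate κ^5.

κ^1 = κ
κ^2 = κ ⋆ κ = ρ
κ^3 = ρ ⋆ κ = γ
κ^4 = γ ⋆ κ = σ
κ^5 = σ ⋆ κ = κ
(Structurally, H here is isomorphic to the quaternion group Q_8.)

κ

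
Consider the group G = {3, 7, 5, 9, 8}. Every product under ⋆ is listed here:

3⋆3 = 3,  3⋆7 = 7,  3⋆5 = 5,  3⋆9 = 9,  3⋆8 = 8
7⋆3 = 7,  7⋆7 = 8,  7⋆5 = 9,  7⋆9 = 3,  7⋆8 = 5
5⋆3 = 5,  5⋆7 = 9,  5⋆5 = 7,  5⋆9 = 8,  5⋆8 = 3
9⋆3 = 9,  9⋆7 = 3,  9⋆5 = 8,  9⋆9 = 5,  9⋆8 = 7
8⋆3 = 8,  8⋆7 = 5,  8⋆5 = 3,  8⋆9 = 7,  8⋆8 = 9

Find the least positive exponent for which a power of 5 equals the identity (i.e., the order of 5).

5

The identity element is 3 (its row matches the header).
5^1 = 5
5^2 = 5 ⋆ 5 = 7
5^3 = 7 ⋆ 5 = 9
5^4 = 9 ⋆ 5 = 8
5^5 = 8 ⋆ 5 = 3
The first power of 5 equal to the identity is 5^5, so ord(5) = 5.
(Structurally, G here is isomorphic to the cyclic group Z_5.)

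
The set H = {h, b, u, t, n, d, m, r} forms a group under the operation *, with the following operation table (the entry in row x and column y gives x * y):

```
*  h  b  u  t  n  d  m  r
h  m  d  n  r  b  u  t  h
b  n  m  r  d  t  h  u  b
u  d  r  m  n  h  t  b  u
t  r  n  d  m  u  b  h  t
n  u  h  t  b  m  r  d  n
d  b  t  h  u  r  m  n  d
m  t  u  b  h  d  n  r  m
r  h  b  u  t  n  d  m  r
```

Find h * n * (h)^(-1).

The identity is r. In row h, the entry r sits in column t, so h^(-1) = t.
h * n = b
b * t = d

d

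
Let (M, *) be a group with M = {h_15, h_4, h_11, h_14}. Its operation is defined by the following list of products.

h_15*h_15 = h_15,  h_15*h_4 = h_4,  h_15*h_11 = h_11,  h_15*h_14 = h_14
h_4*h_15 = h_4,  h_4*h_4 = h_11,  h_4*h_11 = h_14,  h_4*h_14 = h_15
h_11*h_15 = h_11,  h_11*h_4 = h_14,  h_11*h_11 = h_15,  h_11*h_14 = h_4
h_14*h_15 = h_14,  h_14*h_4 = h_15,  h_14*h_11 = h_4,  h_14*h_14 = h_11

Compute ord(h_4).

4

The identity element is h_15 (its row matches the header).
h_4^1 = h_4
h_4^2 = h_4 * h_4 = h_11
h_4^3 = h_11 * h_4 = h_14
h_4^4 = h_14 * h_4 = h_15
The first power of h_4 equal to the identity is h_4^4, so ord(h_4) = 4.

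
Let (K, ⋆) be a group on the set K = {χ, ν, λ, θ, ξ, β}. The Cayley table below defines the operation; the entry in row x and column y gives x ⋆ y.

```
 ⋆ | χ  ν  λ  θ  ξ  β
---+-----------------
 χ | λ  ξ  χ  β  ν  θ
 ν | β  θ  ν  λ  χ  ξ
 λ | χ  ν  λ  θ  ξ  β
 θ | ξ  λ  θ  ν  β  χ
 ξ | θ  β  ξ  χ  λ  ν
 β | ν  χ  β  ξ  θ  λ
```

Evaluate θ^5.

ν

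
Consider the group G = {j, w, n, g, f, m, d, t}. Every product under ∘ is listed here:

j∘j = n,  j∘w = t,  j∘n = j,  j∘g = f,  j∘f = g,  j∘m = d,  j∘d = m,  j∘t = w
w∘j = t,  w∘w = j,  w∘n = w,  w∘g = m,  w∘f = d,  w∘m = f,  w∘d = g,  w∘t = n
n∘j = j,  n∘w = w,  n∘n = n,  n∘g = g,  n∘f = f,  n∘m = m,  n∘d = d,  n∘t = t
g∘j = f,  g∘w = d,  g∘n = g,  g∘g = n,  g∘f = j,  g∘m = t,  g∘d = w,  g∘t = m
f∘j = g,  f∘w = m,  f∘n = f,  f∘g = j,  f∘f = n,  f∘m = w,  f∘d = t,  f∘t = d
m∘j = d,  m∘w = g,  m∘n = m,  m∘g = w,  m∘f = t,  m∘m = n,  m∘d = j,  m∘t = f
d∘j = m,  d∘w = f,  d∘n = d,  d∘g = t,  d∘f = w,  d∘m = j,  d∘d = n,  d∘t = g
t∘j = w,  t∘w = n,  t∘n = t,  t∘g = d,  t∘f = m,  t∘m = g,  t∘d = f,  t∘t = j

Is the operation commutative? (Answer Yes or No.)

w ∘ d = g but d ∘ w = f.
Since w and d do not commute, G is not abelian.

No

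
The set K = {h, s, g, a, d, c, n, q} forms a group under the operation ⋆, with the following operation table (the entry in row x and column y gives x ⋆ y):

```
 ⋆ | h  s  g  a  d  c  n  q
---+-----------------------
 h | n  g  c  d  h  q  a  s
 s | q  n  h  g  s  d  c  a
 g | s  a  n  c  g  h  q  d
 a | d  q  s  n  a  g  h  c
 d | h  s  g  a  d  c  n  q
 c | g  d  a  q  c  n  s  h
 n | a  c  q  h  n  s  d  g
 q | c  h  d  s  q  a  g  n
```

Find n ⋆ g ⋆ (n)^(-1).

The identity is d. In row n, the entry d sits in column n, so n^(-1) = n.
n ⋆ g = q
q ⋆ n = g

g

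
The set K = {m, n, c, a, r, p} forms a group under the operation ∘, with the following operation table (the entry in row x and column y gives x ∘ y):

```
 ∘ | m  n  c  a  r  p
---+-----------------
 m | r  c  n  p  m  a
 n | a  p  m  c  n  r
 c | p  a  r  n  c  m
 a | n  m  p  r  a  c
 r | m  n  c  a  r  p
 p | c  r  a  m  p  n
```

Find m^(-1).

First locate the identity: row r matches the header, so r is the identity.
Scan row m for r: m ∘ m = r. Hence m^(-1) = m.

m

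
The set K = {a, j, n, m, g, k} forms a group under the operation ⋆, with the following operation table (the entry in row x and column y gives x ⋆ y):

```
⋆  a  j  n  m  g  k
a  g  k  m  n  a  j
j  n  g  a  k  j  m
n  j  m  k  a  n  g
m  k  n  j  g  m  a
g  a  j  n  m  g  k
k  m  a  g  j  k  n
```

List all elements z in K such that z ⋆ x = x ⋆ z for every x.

{g}

An element z is central iff its row equals its column in the table.
For k: k ⋆ m = j ≠ a = m ⋆ k, so k ∉ Z.
Checking each element this way leaves Z(K) = {g}.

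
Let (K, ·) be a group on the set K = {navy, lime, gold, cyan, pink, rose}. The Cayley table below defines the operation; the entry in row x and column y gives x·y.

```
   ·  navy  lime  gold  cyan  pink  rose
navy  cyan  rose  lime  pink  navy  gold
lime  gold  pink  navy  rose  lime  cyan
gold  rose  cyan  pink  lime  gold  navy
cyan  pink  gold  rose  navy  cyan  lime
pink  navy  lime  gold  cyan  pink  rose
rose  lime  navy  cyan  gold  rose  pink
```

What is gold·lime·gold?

gold·lime = cyan
cyan·gold = rose

rose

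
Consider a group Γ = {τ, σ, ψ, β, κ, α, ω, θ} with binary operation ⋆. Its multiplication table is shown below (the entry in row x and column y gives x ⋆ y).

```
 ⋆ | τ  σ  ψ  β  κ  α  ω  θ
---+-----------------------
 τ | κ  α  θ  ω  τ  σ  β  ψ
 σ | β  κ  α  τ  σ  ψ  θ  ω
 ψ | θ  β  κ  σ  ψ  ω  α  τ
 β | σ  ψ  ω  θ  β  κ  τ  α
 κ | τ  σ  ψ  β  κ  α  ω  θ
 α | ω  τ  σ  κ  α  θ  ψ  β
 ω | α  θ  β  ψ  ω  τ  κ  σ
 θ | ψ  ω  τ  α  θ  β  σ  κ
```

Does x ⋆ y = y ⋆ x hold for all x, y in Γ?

No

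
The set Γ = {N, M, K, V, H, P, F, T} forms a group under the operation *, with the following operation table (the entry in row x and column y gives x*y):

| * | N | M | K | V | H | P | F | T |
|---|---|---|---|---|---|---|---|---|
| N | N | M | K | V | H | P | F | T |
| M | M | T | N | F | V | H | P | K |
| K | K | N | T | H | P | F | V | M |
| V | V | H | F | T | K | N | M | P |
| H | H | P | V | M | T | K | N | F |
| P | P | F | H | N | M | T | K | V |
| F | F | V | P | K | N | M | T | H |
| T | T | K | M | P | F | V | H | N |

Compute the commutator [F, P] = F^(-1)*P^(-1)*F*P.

Identity is N; from the table F^(-1) = H and P^(-1) = V.
H*V = M
M*F = P
P*P = T

T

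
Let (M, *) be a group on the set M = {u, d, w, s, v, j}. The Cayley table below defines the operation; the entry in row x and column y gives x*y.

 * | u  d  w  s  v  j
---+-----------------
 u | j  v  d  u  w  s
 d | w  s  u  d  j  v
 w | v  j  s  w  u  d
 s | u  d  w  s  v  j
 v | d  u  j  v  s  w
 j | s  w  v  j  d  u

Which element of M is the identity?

The identity e satisfies e*x = x for all x, so its row in the table reproduces the column headers.
Row s reads: u, d, w, s, v, j — exactly the header order. So s is the identity.
(Structurally, M here is isomorphic to the symmetric group S_3.)

s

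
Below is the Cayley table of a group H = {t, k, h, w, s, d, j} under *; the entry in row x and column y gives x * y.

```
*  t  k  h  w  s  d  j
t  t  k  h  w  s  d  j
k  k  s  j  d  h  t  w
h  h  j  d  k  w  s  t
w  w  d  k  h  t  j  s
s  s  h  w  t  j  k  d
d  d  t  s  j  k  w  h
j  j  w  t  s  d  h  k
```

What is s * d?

Read row s, column d: s * d = k.
(Structurally, H here is isomorphic to the cyclic group Z_7.)

k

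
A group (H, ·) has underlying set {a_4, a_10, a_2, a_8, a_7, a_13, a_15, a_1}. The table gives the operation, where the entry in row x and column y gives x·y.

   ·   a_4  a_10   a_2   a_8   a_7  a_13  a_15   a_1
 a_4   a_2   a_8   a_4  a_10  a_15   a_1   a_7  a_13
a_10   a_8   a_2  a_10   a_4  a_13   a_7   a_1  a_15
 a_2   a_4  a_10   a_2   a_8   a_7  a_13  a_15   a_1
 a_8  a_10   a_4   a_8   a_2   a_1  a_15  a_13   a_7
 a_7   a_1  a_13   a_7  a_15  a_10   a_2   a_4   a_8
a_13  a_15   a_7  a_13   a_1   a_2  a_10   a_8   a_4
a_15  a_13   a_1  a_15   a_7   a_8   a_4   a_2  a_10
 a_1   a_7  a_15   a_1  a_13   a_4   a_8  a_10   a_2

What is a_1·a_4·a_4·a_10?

a_1·a_4 = a_7
a_7·a_4 = a_1
a_1·a_10 = a_15

a_15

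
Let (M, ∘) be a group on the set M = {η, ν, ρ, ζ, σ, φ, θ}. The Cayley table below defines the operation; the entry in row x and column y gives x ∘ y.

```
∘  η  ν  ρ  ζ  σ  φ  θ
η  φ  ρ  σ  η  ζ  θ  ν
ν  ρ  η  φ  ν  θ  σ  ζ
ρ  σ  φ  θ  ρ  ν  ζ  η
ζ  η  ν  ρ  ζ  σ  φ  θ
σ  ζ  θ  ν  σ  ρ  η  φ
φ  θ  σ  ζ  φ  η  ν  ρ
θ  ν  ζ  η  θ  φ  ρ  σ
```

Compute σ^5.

φ

σ^1 = σ
σ^2 = σ ∘ σ = ρ
σ^3 = ρ ∘ σ = ν
σ^4 = ν ∘ σ = θ
σ^5 = θ ∘ σ = φ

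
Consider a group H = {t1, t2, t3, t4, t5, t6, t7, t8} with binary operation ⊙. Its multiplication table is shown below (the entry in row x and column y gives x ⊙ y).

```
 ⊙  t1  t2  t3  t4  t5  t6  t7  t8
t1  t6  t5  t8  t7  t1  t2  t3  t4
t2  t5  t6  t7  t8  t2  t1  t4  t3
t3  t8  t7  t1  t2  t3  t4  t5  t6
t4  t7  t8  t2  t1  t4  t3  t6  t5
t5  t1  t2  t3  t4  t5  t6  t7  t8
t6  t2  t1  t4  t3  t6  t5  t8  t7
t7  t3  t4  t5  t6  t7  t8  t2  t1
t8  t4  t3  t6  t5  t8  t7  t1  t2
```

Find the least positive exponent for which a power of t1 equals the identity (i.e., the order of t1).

The identity element is t5 (its row matches the header).
t1^1 = t1
t1^2 = t1 ⊙ t1 = t6
t1^3 = t6 ⊙ t1 = t2
t1^4 = t2 ⊙ t1 = t5
The first power of t1 equal to the identity is t1^4, so ord(t1) = 4.

4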